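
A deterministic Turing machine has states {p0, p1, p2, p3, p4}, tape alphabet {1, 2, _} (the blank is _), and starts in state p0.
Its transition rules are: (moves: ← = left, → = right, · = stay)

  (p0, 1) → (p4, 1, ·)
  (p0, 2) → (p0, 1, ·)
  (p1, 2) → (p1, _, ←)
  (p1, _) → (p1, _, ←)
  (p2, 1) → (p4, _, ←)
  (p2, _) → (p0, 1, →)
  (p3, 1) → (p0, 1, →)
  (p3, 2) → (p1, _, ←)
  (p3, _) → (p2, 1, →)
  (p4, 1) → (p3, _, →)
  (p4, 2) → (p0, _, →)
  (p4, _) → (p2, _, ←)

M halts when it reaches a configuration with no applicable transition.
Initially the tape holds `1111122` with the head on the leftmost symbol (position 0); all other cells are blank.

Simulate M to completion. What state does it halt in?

p1

state=p0 head=0 tape=[1]111122   (p0,1)→(p4,1,·)
state=p4 head=0 tape=[1]111122   (p4,1)→(p3,_,→)
state=p3 head=1 tape=_[1]11122   (p3,1)→(p0,1,→)
state=p0 head=2 tape=_1[1]1122   (p0,1)→(p4,1,·)
state=p4 head=2 tape=_1[1]1122   (p4,1)→(p3,_,→)
state=p3 head=3 tape=_1_[1]122   (p3,1)→(p0,1,→)
state=p0 head=4 tape=_1_1[1]22   (p0,1)→(p4,1,·)
state=p4 head=4 tape=_1_1[1]22   (p4,1)→(p3,_,→)
state=p3 head=5 tape=_1_1_[2]2   (p3,2)→(p1,_,←)
state=p1 head=4 tape=_1_1[_]_2   (p1,_)→(p1,_,←)
state=p1 head=3 tape=_1_[1]__2
No transition is defined for (p1, 1); M halts in state p1.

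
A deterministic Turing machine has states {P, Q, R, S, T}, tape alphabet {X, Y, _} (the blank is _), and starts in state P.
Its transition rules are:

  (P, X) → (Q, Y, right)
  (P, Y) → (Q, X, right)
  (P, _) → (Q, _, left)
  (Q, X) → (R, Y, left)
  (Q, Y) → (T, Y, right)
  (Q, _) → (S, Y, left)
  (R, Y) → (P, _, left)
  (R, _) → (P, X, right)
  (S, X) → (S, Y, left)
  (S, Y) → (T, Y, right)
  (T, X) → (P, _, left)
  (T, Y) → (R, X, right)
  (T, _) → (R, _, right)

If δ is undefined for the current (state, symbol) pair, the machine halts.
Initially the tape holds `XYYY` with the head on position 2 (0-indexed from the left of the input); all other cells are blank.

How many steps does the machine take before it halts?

26

state=P head=2 tape=XY[Y]Y_____   (P,Y)→(Q,X,right)
state=Q head=3 tape=XYX[Y]_____   (Q,Y)→(T,Y,right)
state=T head=4 tape=XYXY[_]____   (T,_)→(R,_,right)
state=R head=5 tape=XYXY_[_]___   (R,_)→(P,X,right)
state=P head=6 tape=XYXY_X[_]__   (P,_)→(Q,_,left)
state=Q head=5 tape=XYXY_[X]___   (Q,X)→(R,Y,left)
state=R head=4 tape=XYXY[_]Y___   (R,_)→(P,X,right)
state=P head=5 tape=XYXYX[Y]___   (P,Y)→(Q,X,right)
state=Q head=6 tape=XYXYXX[_]__   (Q,_)→(S,Y,left)
state=S head=5 tape=XYXYX[X]Y__   (S,X)→(S,Y,left)
state=S head=4 tape=XYXY[X]YY__   (S,X)→(S,Y,left)
state=S head=3 tape=XYX[Y]YYY__   (S,Y)→(T,Y,right)
state=T head=4 tape=XYXY[Y]YY__   (T,Y)→(R,X,right)
state=R head=5 tape=XYXYX[Y]Y__   (R,Y)→(P,_,left)
state=P head=4 tape=XYXY[X]_Y__   (P,X)→(Q,Y,right)
state=Q head=5 tape=XYXYY[_]Y__   (Q,_)→(S,Y,left)
state=S head=4 tape=XYXY[Y]YY__   (S,Y)→(T,Y,right)
state=T head=5 tape=XYXYY[Y]Y__   (T,Y)→(R,X,right)
state=R head=6 tape=XYXYYX[Y]__   (R,Y)→(P,_,left)
state=P head=5 tape=XYXYY[X]___   (P,X)→(Q,Y,right)
state=Q head=6 tape=XYXYYY[_]__   (Q,_)→(S,Y,left)
state=S head=5 tape=XYXYY[Y]Y__   (S,Y)→(T,Y,right)
state=T head=6 tape=XYXYYY[Y]__   (T,Y)→(R,X,right)
state=R head=7 tape=XYXYYYX[_]_   (R,_)→(P,X,right)
state=P head=8 tape=XYXYYYXX[_]   (P,_)→(Q,_,left)
state=Q head=7 tape=XYXYYYX[X]_   (Q,X)→(R,Y,left)
state=R head=6 tape=XYXYYY[X]Y_
M halts after 26 transitions.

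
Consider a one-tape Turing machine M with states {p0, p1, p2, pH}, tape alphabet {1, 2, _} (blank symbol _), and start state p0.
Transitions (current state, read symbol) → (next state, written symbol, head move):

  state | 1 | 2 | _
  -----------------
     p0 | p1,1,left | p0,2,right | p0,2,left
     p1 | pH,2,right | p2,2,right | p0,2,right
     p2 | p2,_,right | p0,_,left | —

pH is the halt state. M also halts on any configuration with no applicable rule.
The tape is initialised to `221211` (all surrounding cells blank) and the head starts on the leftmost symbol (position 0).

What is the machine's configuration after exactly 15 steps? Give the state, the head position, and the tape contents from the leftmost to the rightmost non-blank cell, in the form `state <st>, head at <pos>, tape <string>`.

p0 | [2]21211   read 2 → write 2, move right, go to p0
p0 | 2[2]1211   read 2 → write 2, move right, go to p0
p0 | 22[1]211   read 1 → write 1, move left, go to p1
p1 | 2[2]1211   read 2 → write 2, move right, go to p2
p2 | 22[1]211   read 1 → write _, move right, go to p2
p2 | 22_[2]11   read 2 → write _, move left, go to p0
p0 | 22[_]_11   read _ → write 2, move left, go to p0
p0 | 2[2]2_11   read 2 → write 2, move right, go to p0
p0 | 22[2]_11   read 2 → write 2, move right, go to p0
p0 | 222[_]11   read _ → write 2, move left, go to p0
p0 | 22[2]211   read 2 → write 2, move right, go to p0
p0 | 222[2]11   read 2 → write 2, move right, go to p0
p0 | 2222[1]1   read 1 → write 1, move left, go to p1
p1 | 222[2]11   read 2 → write 2, move right, go to p2
p2 | 2222[1]1   read 1 → write _, move right, go to p2
p2 | 2222_[1]
After 15 steps: state p2, head at 5, tape 2222_1.

state p2, head at 5, tape 2222_1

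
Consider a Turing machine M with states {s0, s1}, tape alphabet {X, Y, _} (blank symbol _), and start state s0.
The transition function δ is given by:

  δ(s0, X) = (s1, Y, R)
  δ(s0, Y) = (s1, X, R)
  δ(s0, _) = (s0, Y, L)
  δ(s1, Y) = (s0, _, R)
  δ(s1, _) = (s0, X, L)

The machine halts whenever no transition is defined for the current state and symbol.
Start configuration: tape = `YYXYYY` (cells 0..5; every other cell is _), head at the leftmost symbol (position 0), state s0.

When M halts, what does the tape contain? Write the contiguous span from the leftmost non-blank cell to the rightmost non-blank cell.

X_Y_Y_YX

state=s0 head=0 tape=[Y]YXYYY__   (s0,Y)→(s1,X,R)
state=s1 head=1 tape=X[Y]XYYY__   (s1,Y)→(s0,_,R)
state=s0 head=2 tape=X_[X]YYY__   (s0,X)→(s1,Y,R)
state=s1 head=3 tape=X_Y[Y]YY__   (s1,Y)→(s0,_,R)
state=s0 head=4 tape=X_Y_[Y]Y__   (s0,Y)→(s1,X,R)
state=s1 head=5 tape=X_Y_X[Y]__   (s1,Y)→(s0,_,R)
state=s0 head=6 tape=X_Y_X_[_]_   (s0,_)→(s0,Y,L)
state=s0 head=5 tape=X_Y_X[_]Y_   (s0,_)→(s0,Y,L)
state=s0 head=4 tape=X_Y_[X]YY_   (s0,X)→(s1,Y,R)
state=s1 head=5 tape=X_Y_Y[Y]Y_   (s1,Y)→(s0,_,R)
state=s0 head=6 tape=X_Y_Y_[Y]_   (s0,Y)→(s1,X,R)
state=s1 head=7 tape=X_Y_Y_X[_]   (s1,_)→(s0,X,L)
state=s0 head=6 tape=X_Y_Y_[X]X   (s0,X)→(s1,Y,R)
state=s1 head=7 tape=X_Y_Y_Y[X]
The non-blank tape span at halt is X_Y_Y_YX.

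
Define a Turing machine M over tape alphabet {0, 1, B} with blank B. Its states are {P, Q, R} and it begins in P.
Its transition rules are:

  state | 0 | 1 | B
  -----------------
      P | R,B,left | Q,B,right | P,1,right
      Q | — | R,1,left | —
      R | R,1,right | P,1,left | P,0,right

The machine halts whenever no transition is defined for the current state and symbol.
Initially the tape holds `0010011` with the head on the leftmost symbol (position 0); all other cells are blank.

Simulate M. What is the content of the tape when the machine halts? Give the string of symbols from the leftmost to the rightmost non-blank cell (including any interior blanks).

P | BB[0]010011   read 0 → write B, move left, go to R
R | B[B]B010011   read B → write 0, move right, go to P
P | B0[B]010011   read B → write 1, move right, go to P
P | B01[0]10011   read 0 → write B, move left, go to R
R | B0[1]B10011   read 1 → write 1, move left, go to P
P | B[0]1B10011   read 0 → write B, move left, go to R
R | [B]B1B10011   read B → write 0, move right, go to P
P | 0[B]1B10011   read B → write 1, move right, go to P
P | 01[1]B10011   read 1 → write B, move right, go to Q
Q | 01B[B]10011
The non-blank tape span at halt is 01BB10011.

01BB10011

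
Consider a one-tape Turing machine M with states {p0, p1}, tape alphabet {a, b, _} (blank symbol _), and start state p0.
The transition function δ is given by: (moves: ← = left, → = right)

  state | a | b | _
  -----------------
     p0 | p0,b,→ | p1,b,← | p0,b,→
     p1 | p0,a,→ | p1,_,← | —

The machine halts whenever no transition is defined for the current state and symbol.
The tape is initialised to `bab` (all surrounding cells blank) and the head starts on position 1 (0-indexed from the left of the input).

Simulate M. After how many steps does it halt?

4

state=p0 head=1 tape=_b[a]b   (p0,a)→(p0,b,→)
state=p0 head=2 tape=_bb[b]   (p0,b)→(p1,b,←)
state=p1 head=1 tape=_b[b]b   (p1,b)→(p1,_,←)
state=p1 head=0 tape=_[b]_b   (p1,b)→(p1,_,←)
state=p1 head=-1 tape=[_]__b
M halts after 4 transitions.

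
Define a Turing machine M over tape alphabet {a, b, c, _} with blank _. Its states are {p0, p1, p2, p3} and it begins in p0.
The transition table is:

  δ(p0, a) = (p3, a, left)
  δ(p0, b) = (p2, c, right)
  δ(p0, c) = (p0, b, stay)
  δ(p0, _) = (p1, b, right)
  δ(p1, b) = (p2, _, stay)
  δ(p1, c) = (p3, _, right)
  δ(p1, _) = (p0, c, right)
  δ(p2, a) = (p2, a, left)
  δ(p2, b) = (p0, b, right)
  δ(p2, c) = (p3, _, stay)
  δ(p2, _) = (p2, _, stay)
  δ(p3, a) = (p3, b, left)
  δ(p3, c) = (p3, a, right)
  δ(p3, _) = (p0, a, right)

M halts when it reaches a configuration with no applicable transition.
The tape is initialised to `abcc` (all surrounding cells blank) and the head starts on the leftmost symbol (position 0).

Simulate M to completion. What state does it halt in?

p3

state=p0 head=0 tape=___[a]bcc   (p0,a)→(p3,a,left)
state=p3 head=-1 tape=__[_]abcc   (p3,_)→(p0,a,right)
state=p0 head=0 tape=__a[a]bcc   (p0,a)→(p3,a,left)
state=p3 head=-1 tape=__[a]abcc   (p3,a)→(p3,b,left)
state=p3 head=-2 tape=_[_]babcc   (p3,_)→(p0,a,right)
state=p0 head=-1 tape=_a[b]abcc   (p0,b)→(p2,c,right)
state=p2 head=0 tape=_ac[a]bcc   (p2,a)→(p2,a,left)
state=p2 head=-1 tape=_a[c]abcc   (p2,c)→(p3,_,stay)
state=p3 head=-1 tape=_a[_]abcc   (p3,_)→(p0,a,right)
state=p0 head=0 tape=_aa[a]bcc   (p0,a)→(p3,a,left)
state=p3 head=-1 tape=_a[a]abcc   (p3,a)→(p3,b,left)
state=p3 head=-2 tape=_[a]babcc   (p3,a)→(p3,b,left)
state=p3 head=-3 tape=[_]bbabcc   (p3,_)→(p0,a,right)
state=p0 head=-2 tape=a[b]babcc   (p0,b)→(p2,c,right)
state=p2 head=-1 tape=ac[b]abcc   (p2,b)→(p0,b,right)
state=p0 head=0 tape=acb[a]bcc   (p0,a)→(p3,a,left)
state=p3 head=-1 tape=ac[b]abcc
No transition is defined for (p3, b); M halts in state p3.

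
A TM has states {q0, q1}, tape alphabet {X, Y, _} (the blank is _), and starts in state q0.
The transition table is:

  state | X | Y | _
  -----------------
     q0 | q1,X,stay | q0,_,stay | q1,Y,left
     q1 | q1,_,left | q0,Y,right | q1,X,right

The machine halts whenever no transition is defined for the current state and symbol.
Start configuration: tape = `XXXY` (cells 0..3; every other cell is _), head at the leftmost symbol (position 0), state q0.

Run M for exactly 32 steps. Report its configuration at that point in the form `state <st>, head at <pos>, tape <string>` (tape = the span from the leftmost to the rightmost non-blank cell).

q0 | ___[X]XXY_   read X → write X, move stay, go to q1
q1 | ___[X]XXY_   read X → write _, move left, go to q1
q1 | __[_]_XXY_   read _ → write X, move right, go to q1
q1 | __X[_]XXY_   read _ → write X, move right, go to q1
q1 | __XX[X]XY_   read X → write _, move left, go to q1
q1 | __X[X]_XY_   read X → write _, move left, go to q1
q1 | __[X]__XY_   read X → write _, move left, go to q1
q1 | _[_]___XY_   read _ → write X, move right, go to q1
q1 | _X[_]__XY_   read _ → write X, move right, go to q1
q1 | _XX[_]_XY_   read _ → write X, move right, go to q1
q1 | _XXX[_]XY_   read _ → write X, move right, go to q1
q1 | _XXXX[X]Y_   read X → write _, move left, go to q1
q1 | _XXX[X]_Y_   read X → write _, move left, go to q1
q1 | _XX[X]__Y_   read X → write _, move left, go to q1
q1 | _X[X]___Y_   read X → write _, move left, go to q1
q1 | _[X]____Y_   read X → write _, move left, go to q1
q1 | [_]_____Y_   read _ → write X, move right, go to q1
q1 | X[_]____Y_   read _ → write X, move right, go to q1
q1 | XX[_]___Y_   read _ → write X, move right, go to q1
q1 | XXX[_]__Y_   read _ → write X, move right, go to q1
q1 | XXXX[_]_Y_   read _ → write X, move right, go to q1
q1 | XXXXX[_]Y_   read _ → write X, move right, go to q1
q1 | XXXXXX[Y]_   read Y → write Y, move right, go to q0
q0 | XXXXXXY[_]   read _ → write Y, move left, go to q1
q1 | XXXXXX[Y]Y   read Y → write Y, move right, go to q0
q0 | XXXXXXY[Y]   read Y → write _, move stay, go to q0
q0 | XXXXXXY[_]   read _ → write Y, move left, go to q1
q1 | XXXXXX[Y]Y   read Y → write Y, move right, go to q0
q0 | XXXXXXY[Y]   read Y → write _, move stay, go to q0
q0 | XXXXXXY[_]   read _ → write Y, move left, go to q1
q1 | XXXXXX[Y]Y   read Y → write Y, move right, go to q0
q0 | XXXXXXY[Y]   read Y → write _, move stay, go to q0
q0 | XXXXXXY[_]
After 32 steps: state q0, head at 4, tape XXXXXXY.

state q0, head at 4, tape XXXXXXY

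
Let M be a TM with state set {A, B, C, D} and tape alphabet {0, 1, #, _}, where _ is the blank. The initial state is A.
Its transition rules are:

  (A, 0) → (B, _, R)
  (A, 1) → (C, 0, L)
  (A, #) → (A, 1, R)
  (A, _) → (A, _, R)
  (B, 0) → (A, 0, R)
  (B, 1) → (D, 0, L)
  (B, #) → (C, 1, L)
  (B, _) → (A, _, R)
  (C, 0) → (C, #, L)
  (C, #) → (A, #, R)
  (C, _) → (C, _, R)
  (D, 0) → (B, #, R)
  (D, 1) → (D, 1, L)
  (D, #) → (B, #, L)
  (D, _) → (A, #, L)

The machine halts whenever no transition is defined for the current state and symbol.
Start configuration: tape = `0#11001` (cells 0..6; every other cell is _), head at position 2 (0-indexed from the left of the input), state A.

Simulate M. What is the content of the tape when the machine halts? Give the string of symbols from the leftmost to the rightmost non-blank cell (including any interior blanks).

011__10

A | 0#[1]1001   read 1 → write 0, move L, go to C
C | 0[#]01001   read # → write #, move R, go to A
A | 0#[0]1001   read 0 → write _, move R, go to B
B | 0#_[1]001   read 1 → write 0, move L, go to D
D | 0#[_]0001   read _ → write #, move L, go to A
A | 0[#]#0001   read # → write 1, move R, go to A
A | 01[#]0001   read # → write 1, move R, go to A
A | 011[0]001   read 0 → write _, move R, go to B
B | 011_[0]01   read 0 → write 0, move R, go to A
A | 011_0[0]1   read 0 → write _, move R, go to B
B | 011_0_[1]   read 1 → write 0, move L, go to D
D | 011_0[_]0   read _ → write #, move L, go to A
A | 011_[0]#0   read 0 → write _, move R, go to B
B | 011__[#]0   read # → write 1, move L, go to C
C | 011_[_]10   read _ → write _, move R, go to C
C | 011__[1]0
The non-blank tape span at halt is 011__10.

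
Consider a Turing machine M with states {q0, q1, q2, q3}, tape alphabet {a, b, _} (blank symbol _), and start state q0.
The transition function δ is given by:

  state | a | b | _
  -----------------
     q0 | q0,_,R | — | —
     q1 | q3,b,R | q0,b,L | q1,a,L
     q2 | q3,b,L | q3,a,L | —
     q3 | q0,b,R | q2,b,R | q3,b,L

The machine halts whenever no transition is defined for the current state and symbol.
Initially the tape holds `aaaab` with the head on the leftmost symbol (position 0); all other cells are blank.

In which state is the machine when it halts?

q0

q0 | [a]aaab   read a → write _, move R, go to q0
q0 | _[a]aab   read a → write _, move R, go to q0
q0 | __[a]ab   read a → write _, move R, go to q0
q0 | ___[a]b   read a → write _, move R, go to q0
q0 | ____[b]
No transition is defined for (q0, b); M halts in state q0.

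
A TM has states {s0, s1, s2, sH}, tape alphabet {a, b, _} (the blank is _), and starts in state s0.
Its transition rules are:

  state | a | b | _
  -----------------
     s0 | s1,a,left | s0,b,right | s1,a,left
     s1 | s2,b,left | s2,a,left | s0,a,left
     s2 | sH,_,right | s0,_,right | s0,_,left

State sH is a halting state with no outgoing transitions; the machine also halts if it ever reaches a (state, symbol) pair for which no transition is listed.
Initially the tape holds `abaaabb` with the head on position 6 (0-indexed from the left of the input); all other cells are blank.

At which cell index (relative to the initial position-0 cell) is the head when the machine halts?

3

state=s0 head=6 tape=abaaab[b]_   (s0,b)→(s0,b,right)
state=s0 head=7 tape=abaaabb[_]   (s0,_)→(s1,a,left)
state=s1 head=6 tape=abaaab[b]a   (s1,b)→(s2,a,left)
state=s2 head=5 tape=abaaa[b]aa   (s2,b)→(s0,_,right)
state=s0 head=6 tape=abaaa_[a]a   (s0,a)→(s1,a,left)
state=s1 head=5 tape=abaaa[_]aa   (s1,_)→(s0,a,left)
state=s0 head=4 tape=abaa[a]aaa   (s0,a)→(s1,a,left)
state=s1 head=3 tape=aba[a]aaaa   (s1,a)→(s2,b,left)
state=s2 head=2 tape=ab[a]baaaa   (s2,a)→(sH,_,right)
state=sH head=3 tape=ab_[b]aaaa
At halt the head is at cell 3.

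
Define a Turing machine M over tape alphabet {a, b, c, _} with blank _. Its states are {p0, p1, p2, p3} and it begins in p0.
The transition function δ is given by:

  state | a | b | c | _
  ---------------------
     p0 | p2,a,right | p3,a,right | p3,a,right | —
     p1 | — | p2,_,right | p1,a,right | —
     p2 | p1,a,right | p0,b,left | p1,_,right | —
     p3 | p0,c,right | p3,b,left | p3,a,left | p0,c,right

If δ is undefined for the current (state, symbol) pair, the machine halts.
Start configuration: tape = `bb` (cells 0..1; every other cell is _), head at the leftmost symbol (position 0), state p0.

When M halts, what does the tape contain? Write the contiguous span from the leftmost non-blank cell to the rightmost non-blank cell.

cac

state=p0 head=0 tape=[b]b__   (p0,b)→(p3,a,right)
state=p3 head=1 tape=a[b]__   (p3,b)→(p3,b,left)
state=p3 head=0 tape=[a]b__   (p3,a)→(p0,c,right)
state=p0 head=1 tape=c[b]__   (p0,b)→(p3,a,right)
state=p3 head=2 tape=ca[_]_   (p3,_)→(p0,c,right)
state=p0 head=3 tape=cac[_]
The non-blank tape span at halt is cac.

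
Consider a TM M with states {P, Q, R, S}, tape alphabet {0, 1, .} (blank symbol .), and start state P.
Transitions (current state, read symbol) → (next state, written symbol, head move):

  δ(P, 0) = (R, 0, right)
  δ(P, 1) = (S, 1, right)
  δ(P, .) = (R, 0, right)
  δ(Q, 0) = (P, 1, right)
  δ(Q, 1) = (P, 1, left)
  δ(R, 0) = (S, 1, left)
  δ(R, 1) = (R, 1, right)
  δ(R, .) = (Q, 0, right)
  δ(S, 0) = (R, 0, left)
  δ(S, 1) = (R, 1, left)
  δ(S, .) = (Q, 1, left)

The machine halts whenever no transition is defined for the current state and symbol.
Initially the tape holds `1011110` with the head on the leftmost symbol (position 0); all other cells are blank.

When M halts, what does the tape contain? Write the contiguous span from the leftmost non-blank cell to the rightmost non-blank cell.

011111110

state=P head=0 tape=.[1]011110..   (P,1)→(S,1,right)
state=S head=1 tape=.1[0]11110..   (S,0)→(R,0,left)
state=R head=0 tape=.[1]011110..   (R,1)→(R,1,right)
state=R head=1 tape=.1[0]11110..   (R,0)→(S,1,left)
state=S head=0 tape=.[1]111110..   (S,1)→(R,1,left)
state=R head=-1 tape=[.]1111110..   (R,.)→(Q,0,right)
state=Q head=0 tape=0[1]111110..   (Q,1)→(P,1,left)
state=P head=-1 tape=[0]1111110..   (P,0)→(R,0,right)
state=R head=0 tape=0[1]111110..   (R,1)→(R,1,right)
state=R head=1 tape=01[1]11110..   (R,1)→(R,1,right)
state=R head=2 tape=011[1]1110..   (R,1)→(R,1,right)
state=R head=3 tape=0111[1]110..   (R,1)→(R,1,right)
state=R head=4 tape=01111[1]10..   (R,1)→(R,1,right)
state=R head=5 tape=011111[1]0..   (R,1)→(R,1,right)
state=R head=6 tape=0111111[0]..   (R,0)→(S,1,left)
state=S head=5 tape=011111[1]1..   (S,1)→(R,1,left)
state=R head=4 tape=01111[1]11..   (R,1)→(R,1,right)
state=R head=5 tape=011111[1]1..   (R,1)→(R,1,right)
state=R head=6 tape=0111111[1]..   (R,1)→(R,1,right)
state=R head=7 tape=01111111[.].   (R,.)→(Q,0,right)
state=Q head=8 tape=011111110[.]
The non-blank tape span at halt is 011111110.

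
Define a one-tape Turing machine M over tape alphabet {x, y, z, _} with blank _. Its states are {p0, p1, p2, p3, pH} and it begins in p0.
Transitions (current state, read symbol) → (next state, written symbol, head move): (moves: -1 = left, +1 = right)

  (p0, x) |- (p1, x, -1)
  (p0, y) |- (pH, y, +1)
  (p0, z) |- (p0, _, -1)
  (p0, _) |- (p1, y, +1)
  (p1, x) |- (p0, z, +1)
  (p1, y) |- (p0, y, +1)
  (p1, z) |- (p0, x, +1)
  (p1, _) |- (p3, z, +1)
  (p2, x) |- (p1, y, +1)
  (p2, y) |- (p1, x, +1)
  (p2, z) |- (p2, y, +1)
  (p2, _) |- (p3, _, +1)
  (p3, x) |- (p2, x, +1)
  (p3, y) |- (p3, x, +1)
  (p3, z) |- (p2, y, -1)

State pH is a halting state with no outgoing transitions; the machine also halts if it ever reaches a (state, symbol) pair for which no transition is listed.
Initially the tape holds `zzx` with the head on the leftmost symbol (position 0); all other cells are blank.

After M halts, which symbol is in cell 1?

x

state=p0 head=0 tape=_[z]zx___   (p0,z)→(p0,_,-1)
state=p0 head=-1 tape=[_]_zx___   (p0,_)→(p1,y,+1)
state=p1 head=0 tape=y[_]zx___   (p1,_)→(p3,z,+1)
state=p3 head=1 tape=yz[z]x___   (p3,z)→(p2,y,-1)
state=p2 head=0 tape=y[z]yx___   (p2,z)→(p2,y,+1)
state=p2 head=1 tape=yy[y]x___   (p2,y)→(p1,x,+1)
state=p1 head=2 tape=yyx[x]___   (p1,x)→(p0,z,+1)
state=p0 head=3 tape=yyxz[_]__   (p0,_)→(p1,y,+1)
state=p1 head=4 tape=yyxzy[_]_   (p1,_)→(p3,z,+1)
state=p3 head=5 tape=yyxzyz[_]
Cell 1 holds x when M halts.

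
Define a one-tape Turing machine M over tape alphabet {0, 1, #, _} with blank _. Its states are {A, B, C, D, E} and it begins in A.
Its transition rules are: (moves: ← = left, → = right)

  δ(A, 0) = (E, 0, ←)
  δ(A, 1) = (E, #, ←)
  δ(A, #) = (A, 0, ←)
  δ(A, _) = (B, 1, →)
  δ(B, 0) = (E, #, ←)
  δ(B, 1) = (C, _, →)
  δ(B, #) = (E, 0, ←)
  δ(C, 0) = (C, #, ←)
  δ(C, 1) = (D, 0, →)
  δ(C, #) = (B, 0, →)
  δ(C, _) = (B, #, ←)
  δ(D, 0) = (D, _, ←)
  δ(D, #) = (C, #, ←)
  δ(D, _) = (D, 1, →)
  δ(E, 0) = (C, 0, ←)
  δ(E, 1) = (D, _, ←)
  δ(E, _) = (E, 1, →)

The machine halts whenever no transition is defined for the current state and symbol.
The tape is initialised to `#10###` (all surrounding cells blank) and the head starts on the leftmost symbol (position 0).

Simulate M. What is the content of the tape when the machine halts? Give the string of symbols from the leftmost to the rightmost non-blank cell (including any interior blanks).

####10###

A | ____[#]10###   read # → write 0, move ←, go to A
A | ___[_]010###   read _ → write 1, move →, go to B
B | ___1[0]10###   read 0 → write #, move ←, go to E
E | ___[1]#10###   read 1 → write _, move ←, go to D
D | __[_]_#10###   read _ → write 1, move →, go to D
D | __1[_]#10###   read _ → write 1, move →, go to D
D | __11[#]10###   read # → write #, move ←, go to C
C | __1[1]#10###   read 1 → write 0, move →, go to D
D | __10[#]10###   read # → write #, move ←, go to C
C | __1[0]#10###   read 0 → write #, move ←, go to C
C | __[1]##10###   read 1 → write 0, move →, go to D
D | __0[#]#10###   read # → write #, move ←, go to C
C | __[0]##10###   read 0 → write #, move ←, go to C
C | _[_]###10###   read _ → write #, move ←, go to B
B | [_]####10###
The non-blank tape span at halt is ####10###.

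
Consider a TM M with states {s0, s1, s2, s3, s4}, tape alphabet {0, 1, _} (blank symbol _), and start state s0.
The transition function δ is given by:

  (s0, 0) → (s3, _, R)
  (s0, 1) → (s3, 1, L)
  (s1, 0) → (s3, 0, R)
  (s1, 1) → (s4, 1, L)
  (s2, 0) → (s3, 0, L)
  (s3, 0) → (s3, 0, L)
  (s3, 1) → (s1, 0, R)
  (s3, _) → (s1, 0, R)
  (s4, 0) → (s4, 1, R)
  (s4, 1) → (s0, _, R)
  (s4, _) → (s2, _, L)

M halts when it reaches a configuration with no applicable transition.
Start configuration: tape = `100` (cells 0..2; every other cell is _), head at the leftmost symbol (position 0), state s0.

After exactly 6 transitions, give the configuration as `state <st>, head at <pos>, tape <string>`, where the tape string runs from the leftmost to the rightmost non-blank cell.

state s3, head at 2, tape 1__0

state=s0 head=0 tape=_[1]00   (s0,1)→(s3,1,L)
state=s3 head=-1 tape=[_]100   (s3,_)→(s1,0,R)
state=s1 head=0 tape=0[1]00   (s1,1)→(s4,1,L)
state=s4 head=-1 tape=[0]100   (s4,0)→(s4,1,R)
state=s4 head=0 tape=1[1]00   (s4,1)→(s0,_,R)
state=s0 head=1 tape=1_[0]0   (s0,0)→(s3,_,R)
state=s3 head=2 tape=1__[0]
After 6 steps: state s3, head at 2, tape 1__0.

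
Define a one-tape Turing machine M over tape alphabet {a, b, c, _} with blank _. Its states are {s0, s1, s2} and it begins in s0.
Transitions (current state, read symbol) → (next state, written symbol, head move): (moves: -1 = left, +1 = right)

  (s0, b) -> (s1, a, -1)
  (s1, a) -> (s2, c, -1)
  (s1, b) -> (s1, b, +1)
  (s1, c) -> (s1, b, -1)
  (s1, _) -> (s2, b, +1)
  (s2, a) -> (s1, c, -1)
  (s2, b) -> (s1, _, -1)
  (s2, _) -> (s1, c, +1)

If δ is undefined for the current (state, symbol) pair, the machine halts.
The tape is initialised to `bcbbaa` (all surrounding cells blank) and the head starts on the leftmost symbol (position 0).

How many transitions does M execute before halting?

16

state=s0 head=0 tape=_[b]cbbaa   (s0,b)→(s1,a,-1)
state=s1 head=-1 tape=[_]acbbaa   (s1,_)→(s2,b,+1)
state=s2 head=0 tape=b[a]cbbaa   (s2,a)→(s1,c,-1)
state=s1 head=-1 tape=[b]ccbbaa   (s1,b)→(s1,b,+1)
state=s1 head=0 tape=b[c]cbbaa   (s1,c)→(s1,b,-1)
state=s1 head=-1 tape=[b]bcbbaa   (s1,b)→(s1,b,+1)
state=s1 head=0 tape=b[b]cbbaa   (s1,b)→(s1,b,+1)
state=s1 head=1 tape=bb[c]bbaa   (s1,c)→(s1,b,-1)
state=s1 head=0 tape=b[b]bbbaa   (s1,b)→(s1,b,+1)
state=s1 head=1 tape=bb[b]bbaa   (s1,b)→(s1,b,+1)
state=s1 head=2 tape=bbb[b]baa   (s1,b)→(s1,b,+1)
state=s1 head=3 tape=bbbb[b]aa   (s1,b)→(s1,b,+1)
state=s1 head=4 tape=bbbbb[a]a   (s1,a)→(s2,c,-1)
state=s2 head=3 tape=bbbb[b]ca   (s2,b)→(s1,_,-1)
state=s1 head=2 tape=bbb[b]_ca   (s1,b)→(s1,b,+1)
state=s1 head=3 tape=bbbb[_]ca   (s1,_)→(s2,b,+1)
state=s2 head=4 tape=bbbbb[c]a
M halts after 16 transitions.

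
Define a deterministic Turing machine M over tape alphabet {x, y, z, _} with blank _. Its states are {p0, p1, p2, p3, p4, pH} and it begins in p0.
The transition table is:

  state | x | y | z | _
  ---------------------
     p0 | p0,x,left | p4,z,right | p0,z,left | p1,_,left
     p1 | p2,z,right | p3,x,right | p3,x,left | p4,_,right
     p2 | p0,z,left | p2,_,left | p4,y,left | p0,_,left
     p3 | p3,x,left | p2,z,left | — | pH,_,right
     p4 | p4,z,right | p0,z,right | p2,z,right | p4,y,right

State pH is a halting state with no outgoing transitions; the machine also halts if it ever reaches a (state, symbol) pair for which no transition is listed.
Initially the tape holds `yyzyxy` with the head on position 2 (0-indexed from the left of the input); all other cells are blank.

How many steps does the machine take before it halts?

p0 | yy[z]yxy_   read z → write z, move left, go to p0
p0 | y[y]zyxy_   read y → write z, move right, go to p4
p4 | yz[z]yxy_   read z → write z, move right, go to p2
p2 | yzz[y]xy_   read y → write _, move left, go to p2
p2 | yz[z]_xy_   read z → write y, move left, go to p4
p4 | y[z]y_xy_   read z → write z, move right, go to p2
p2 | yz[y]_xy_   read y → write _, move left, go to p2
p2 | y[z]__xy_   read z → write y, move left, go to p4
p4 | [y]y__xy_   read y → write z, move right, go to p0
p0 | z[y]__xy_   read y → write z, move right, go to p4
p4 | zz[_]_xy_   read _ → write y, move right, go to p4
p4 | zzy[_]xy_   read _ → write y, move right, go to p4
p4 | zzyy[x]y_   read x → write z, move right, go to p4
p4 | zzyyz[y]_   read y → write z, move right, go to p0
p0 | zzyyzz[_]   read _ → write _, move left, go to p1
p1 | zzyyz[z]_   read z → write x, move left, go to p3
p3 | zzyy[z]x_
M halts after 16 transitions.

16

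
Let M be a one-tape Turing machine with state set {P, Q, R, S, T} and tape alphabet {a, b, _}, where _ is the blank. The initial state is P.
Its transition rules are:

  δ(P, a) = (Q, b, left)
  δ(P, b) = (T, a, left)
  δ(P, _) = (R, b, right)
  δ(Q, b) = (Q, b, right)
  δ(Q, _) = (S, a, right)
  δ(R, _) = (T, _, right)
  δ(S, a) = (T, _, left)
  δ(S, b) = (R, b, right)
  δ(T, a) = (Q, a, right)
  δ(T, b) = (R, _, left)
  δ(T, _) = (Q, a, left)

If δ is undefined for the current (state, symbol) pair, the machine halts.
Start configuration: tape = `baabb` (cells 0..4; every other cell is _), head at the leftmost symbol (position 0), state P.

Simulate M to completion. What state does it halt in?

R

P | __[b]aabb   read b → write a, move left, go to T
T | _[_]aaabb   read _ → write a, move left, go to Q
Q | [_]aaaabb   read _ → write a, move right, go to S
S | a[a]aaabb   read a → write _, move left, go to T
T | [a]_aaabb   read a → write a, move right, go to Q
Q | a[_]aaabb   read _ → write a, move right, go to S
S | aa[a]aabb   read a → write _, move left, go to T
T | a[a]_aabb   read a → write a, move right, go to Q
Q | aa[_]aabb   read _ → write a, move right, go to S
S | aaa[a]abb   read a → write _, move left, go to T
T | aa[a]_abb   read a → write a, move right, go to Q
Q | aaa[_]abb   read _ → write a, move right, go to S
S | aaaa[a]bb   read a → write _, move left, go to T
T | aaa[a]_bb   read a → write a, move right, go to Q
Q | aaaa[_]bb   read _ → write a, move right, go to S
S | aaaaa[b]b   read b → write b, move right, go to R
R | aaaaab[b]
No transition is defined for (R, b); M halts in state R.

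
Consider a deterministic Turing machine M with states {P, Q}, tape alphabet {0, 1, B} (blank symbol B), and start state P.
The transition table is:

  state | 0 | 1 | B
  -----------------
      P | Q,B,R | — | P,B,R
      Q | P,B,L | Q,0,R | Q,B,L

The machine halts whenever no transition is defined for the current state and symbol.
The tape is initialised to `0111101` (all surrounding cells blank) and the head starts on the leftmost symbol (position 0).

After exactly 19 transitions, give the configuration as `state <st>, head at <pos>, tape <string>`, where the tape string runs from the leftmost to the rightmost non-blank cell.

P | [0]111101   read 0 → write B, move R, go to Q
Q | B[1]11101   read 1 → write 0, move R, go to Q
Q | B0[1]1101   read 1 → write 0, move R, go to Q
Q | B00[1]101   read 1 → write 0, move R, go to Q
Q | B000[1]01   read 1 → write 0, move R, go to Q
Q | B0000[0]1   read 0 → write B, move L, go to P
P | B000[0]B1   read 0 → write B, move R, go to Q
Q | B000B[B]1   read B → write B, move L, go to Q
Q | B000[B]B1   read B → write B, move L, go to Q
Q | B00[0]BB1   read 0 → write B, move L, go to P
P | B0[0]BBB1   read 0 → write B, move R, go to Q
Q | B0B[B]BB1   read B → write B, move L, go to Q
Q | B0[B]BBB1   read B → write B, move L, go to Q
Q | B[0]BBBB1   read 0 → write B, move L, go to P
P | [B]BBBBB1   read B → write B, move R, go to P
P | B[B]BBBB1   read B → write B, move R, go to P
P | BB[B]BBB1   read B → write B, move R, go to P
P | BBB[B]BB1   read B → write B, move R, go to P
P | BBBB[B]B1   read B → write B, move R, go to P
P | BBBBB[B]1
After 19 steps: state P, head at 5, tape 1.

state P, head at 5, tape 1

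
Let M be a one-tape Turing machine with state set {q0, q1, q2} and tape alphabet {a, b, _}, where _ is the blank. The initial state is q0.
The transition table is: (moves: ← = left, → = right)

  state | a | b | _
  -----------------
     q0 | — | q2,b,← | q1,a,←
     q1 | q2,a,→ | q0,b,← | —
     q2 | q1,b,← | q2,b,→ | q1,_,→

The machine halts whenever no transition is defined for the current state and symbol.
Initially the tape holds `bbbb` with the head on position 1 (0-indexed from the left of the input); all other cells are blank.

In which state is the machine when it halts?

state=q0 head=1 tape=b[b]bb__   (q0,b)→(q2,b,←)
state=q2 head=0 tape=[b]bbb__   (q2,b)→(q2,b,→)
state=q2 head=1 tape=b[b]bb__   (q2,b)→(q2,b,→)
state=q2 head=2 tape=bb[b]b__   (q2,b)→(q2,b,→)
state=q2 head=3 tape=bbb[b]__   (q2,b)→(q2,b,→)
state=q2 head=4 tape=bbbb[_]_   (q2,_)→(q1,_,→)
state=q1 head=5 tape=bbbb_[_]
No transition is defined for (q1, _); M halts in state q1.

q1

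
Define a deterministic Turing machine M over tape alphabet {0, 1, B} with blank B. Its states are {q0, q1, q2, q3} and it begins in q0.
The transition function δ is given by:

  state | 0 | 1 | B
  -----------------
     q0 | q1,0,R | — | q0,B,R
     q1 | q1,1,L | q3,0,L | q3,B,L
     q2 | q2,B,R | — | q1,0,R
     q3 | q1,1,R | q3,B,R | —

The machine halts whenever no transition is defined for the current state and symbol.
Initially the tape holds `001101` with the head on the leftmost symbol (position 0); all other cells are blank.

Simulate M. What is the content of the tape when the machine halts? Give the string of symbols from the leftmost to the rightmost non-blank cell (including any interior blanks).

q0 | BB[0]01101   read 0 → write 0, move R, go to q1
q1 | BB0[0]1101   read 0 → write 1, move L, go to q1
q1 | BB[0]11101   read 0 → write 1, move L, go to q1
q1 | B[B]111101   read B → write B, move L, go to q3
q3 | [B]B111101
The non-blank tape span at halt is 111101.

111101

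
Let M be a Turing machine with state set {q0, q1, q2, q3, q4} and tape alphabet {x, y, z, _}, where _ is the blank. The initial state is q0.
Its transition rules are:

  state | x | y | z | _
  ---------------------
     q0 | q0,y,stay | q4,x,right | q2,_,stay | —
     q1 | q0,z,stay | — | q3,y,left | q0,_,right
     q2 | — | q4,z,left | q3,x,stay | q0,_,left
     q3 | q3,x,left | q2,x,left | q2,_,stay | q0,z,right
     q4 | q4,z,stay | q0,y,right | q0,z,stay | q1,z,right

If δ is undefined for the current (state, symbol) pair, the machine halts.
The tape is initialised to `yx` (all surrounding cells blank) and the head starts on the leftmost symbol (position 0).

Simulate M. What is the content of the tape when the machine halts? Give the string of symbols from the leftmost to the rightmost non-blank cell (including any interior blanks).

xz

q0 | [y]x__   read y → write x, move right, go to q4
q4 | x[x]__   read x → write z, move stay, go to q4
q4 | x[z]__   read z → write z, move stay, go to q0
q0 | x[z]__   read z → write _, move stay, go to q2
q2 | x[_]__   read _ → write _, move left, go to q0
q0 | [x]___   read x → write y, move stay, go to q0
q0 | [y]___   read y → write x, move right, go to q4
q4 | x[_]__   read _ → write z, move right, go to q1
q1 | xz[_]_   read _ → write _, move right, go to q0
q0 | xz_[_]
The non-blank tape span at halt is xz.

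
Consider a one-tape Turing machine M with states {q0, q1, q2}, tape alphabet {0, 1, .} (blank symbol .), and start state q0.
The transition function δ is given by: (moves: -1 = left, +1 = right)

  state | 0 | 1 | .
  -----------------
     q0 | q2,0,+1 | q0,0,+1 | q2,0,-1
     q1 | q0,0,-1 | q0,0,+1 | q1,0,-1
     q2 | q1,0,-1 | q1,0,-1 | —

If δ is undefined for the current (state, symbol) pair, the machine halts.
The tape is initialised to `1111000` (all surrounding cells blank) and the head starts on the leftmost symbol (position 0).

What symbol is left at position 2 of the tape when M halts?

state=q0 head=0 tape=..[1]111000   (q0,1)→(q0,0,+1)
state=q0 head=1 tape=..0[1]11000   (q0,1)→(q0,0,+1)
state=q0 head=2 tape=..00[1]1000   (q0,1)→(q0,0,+1)
state=q0 head=3 tape=..000[1]000   (q0,1)→(q0,0,+1)
state=q0 head=4 tape=..0000[0]00   (q0,0)→(q2,0,+1)
state=q2 head=5 tape=..00000[0]0   (q2,0)→(q1,0,-1)
state=q1 head=4 tape=..0000[0]00   (q1,0)→(q0,0,-1)
state=q0 head=3 tape=..000[0]000   (q0,0)→(q2,0,+1)
state=q2 head=4 tape=..0000[0]00   (q2,0)→(q1,0,-1)
state=q1 head=3 tape=..000[0]000   (q1,0)→(q0,0,-1)
state=q0 head=2 tape=..00[0]0000   (q0,0)→(q2,0,+1)
state=q2 head=3 tape=..000[0]000   (q2,0)→(q1,0,-1)
state=q1 head=2 tape=..00[0]0000   (q1,0)→(q0,0,-1)
state=q0 head=1 tape=..0[0]00000   (q0,0)→(q2,0,+1)
state=q2 head=2 tape=..00[0]0000   (q2,0)→(q1,0,-1)
state=q1 head=1 tape=..0[0]00000   (q1,0)→(q0,0,-1)
state=q0 head=0 tape=..[0]000000   (q0,0)→(q2,0,+1)
state=q2 head=1 tape=..0[0]00000   (q2,0)→(q1,0,-1)
state=q1 head=0 tape=..[0]000000   (q1,0)→(q0,0,-1)
state=q0 head=-1 tape=.[.]0000000   (q0,.)→(q2,0,-1)
state=q2 head=-2 tape=[.]00000000
Cell 2 holds 0 when M halts.

0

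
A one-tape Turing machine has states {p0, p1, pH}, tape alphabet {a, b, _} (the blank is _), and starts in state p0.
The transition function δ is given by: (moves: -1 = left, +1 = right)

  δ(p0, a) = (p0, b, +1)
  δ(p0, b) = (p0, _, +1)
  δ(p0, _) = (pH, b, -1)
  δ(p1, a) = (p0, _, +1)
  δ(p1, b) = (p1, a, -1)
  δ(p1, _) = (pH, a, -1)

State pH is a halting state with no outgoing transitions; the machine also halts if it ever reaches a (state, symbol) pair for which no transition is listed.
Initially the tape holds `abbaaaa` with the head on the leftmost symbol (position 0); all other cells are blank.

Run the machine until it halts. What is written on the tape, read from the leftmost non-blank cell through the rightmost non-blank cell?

b__bbbbb

state=p0 head=0 tape=[a]bbaaaa_   (p0,a)→(p0,b,+1)
state=p0 head=1 tape=b[b]baaaa_   (p0,b)→(p0,_,+1)
state=p0 head=2 tape=b_[b]aaaa_   (p0,b)→(p0,_,+1)
state=p0 head=3 tape=b__[a]aaa_   (p0,a)→(p0,b,+1)
state=p0 head=4 tape=b__b[a]aa_   (p0,a)→(p0,b,+1)
state=p0 head=5 tape=b__bb[a]a_   (p0,a)→(p0,b,+1)
state=p0 head=6 tape=b__bbb[a]_   (p0,a)→(p0,b,+1)
state=p0 head=7 tape=b__bbbb[_]   (p0,_)→(pH,b,-1)
state=pH head=6 tape=b__bbb[b]b
The non-blank tape span at halt is b__bbbbb.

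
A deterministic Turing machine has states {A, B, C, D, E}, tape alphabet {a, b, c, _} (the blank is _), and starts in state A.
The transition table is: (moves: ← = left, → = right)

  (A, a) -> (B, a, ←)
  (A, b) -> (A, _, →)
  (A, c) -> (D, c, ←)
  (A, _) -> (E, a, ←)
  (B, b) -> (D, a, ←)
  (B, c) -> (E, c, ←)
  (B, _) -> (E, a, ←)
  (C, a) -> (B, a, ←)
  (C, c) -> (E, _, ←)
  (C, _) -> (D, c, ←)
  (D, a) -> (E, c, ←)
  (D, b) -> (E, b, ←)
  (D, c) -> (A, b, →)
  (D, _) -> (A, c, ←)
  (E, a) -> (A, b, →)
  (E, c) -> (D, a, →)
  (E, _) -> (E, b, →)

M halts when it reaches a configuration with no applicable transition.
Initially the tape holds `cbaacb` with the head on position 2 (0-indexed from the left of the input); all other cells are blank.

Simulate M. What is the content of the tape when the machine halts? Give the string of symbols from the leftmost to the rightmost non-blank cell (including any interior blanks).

state=A head=2 tape=___cb[a]acb   (A,a)→(B,a,←)
state=B head=1 tape=___c[b]aacb   (B,b)→(D,a,←)
state=D head=0 tape=___[c]aaacb   (D,c)→(A,b,→)
state=A head=1 tape=___b[a]aacb   (A,a)→(B,a,←)
state=B head=0 tape=___[b]aaacb   (B,b)→(D,a,←)
state=D head=-1 tape=__[_]aaaacb   (D,_)→(A,c,←)
state=A head=-2 tape=_[_]caaaacb   (A,_)→(E,a,←)
state=E head=-3 tape=[_]acaaaacb   (E,_)→(E,b,→)
state=E head=-2 tape=b[a]caaaacb   (E,a)→(A,b,→)
state=A head=-1 tape=bb[c]aaaacb   (A,c)→(D,c,←)
state=D head=-2 tape=b[b]caaaacb   (D,b)→(E,b,←)
state=E head=-3 tape=[b]bcaaaacb
The non-blank tape span at halt is bbcaaaacb.

bbcaaaacb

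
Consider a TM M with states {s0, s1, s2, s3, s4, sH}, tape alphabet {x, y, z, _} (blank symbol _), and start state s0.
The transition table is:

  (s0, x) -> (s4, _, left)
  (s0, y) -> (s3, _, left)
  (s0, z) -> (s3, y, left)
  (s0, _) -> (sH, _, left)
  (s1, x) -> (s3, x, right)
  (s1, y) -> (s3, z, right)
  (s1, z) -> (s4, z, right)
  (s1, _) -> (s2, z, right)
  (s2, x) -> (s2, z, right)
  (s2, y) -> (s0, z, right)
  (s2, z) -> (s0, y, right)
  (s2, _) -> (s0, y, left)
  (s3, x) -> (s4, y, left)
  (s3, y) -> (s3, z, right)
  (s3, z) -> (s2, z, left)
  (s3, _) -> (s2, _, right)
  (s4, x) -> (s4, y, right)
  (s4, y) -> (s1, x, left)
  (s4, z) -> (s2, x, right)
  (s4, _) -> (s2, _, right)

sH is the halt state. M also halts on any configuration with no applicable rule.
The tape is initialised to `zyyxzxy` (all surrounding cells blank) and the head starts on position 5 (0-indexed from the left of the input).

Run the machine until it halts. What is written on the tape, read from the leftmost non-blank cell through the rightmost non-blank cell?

zzzzzz_y

state=s0 head=5 tape=zyyxz[x]y_   (s0,x)→(s4,_,left)
state=s4 head=4 tape=zyyx[z]_y_   (s4,z)→(s2,x,right)
state=s2 head=5 tape=zyyxx[_]y_   (s2,_)→(s0,y,left)
state=s0 head=4 tape=zyyx[x]yy_   (s0,x)→(s4,_,left)
state=s4 head=3 tape=zyy[x]_yy_   (s4,x)→(s4,y,right)
state=s4 head=4 tape=zyyy[_]yy_   (s4,_)→(s2,_,right)
state=s2 head=5 tape=zyyy_[y]y_   (s2,y)→(s0,z,right)
state=s0 head=6 tape=zyyy_z[y]_   (s0,y)→(s3,_,left)
state=s3 head=5 tape=zyyy_[z]__   (s3,z)→(s2,z,left)
state=s2 head=4 tape=zyyy[_]z__   (s2,_)→(s0,y,left)
state=s0 head=3 tape=zyy[y]yz__   (s0,y)→(s3,_,left)
state=s3 head=2 tape=zy[y]_yz__   (s3,y)→(s3,z,right)
state=s3 head=3 tape=zyz[_]yz__   (s3,_)→(s2,_,right)
state=s2 head=4 tape=zyz_[y]z__   (s2,y)→(s0,z,right)
state=s0 head=5 tape=zyz_z[z]__   (s0,z)→(s3,y,left)
state=s3 head=4 tape=zyz_[z]y__   (s3,z)→(s2,z,left)
state=s2 head=3 tape=zyz[_]zy__   (s2,_)→(s0,y,left)
state=s0 head=2 tape=zy[z]yzy__   (s0,z)→(s3,y,left)
state=s3 head=1 tape=z[y]yyzy__   (s3,y)→(s3,z,right)
state=s3 head=2 tape=zz[y]yzy__   (s3,y)→(s3,z,right)
state=s3 head=3 tape=zzz[y]zy__   (s3,y)→(s3,z,right)
state=s3 head=4 tape=zzzz[z]y__   (s3,z)→(s2,z,left)
state=s2 head=3 tape=zzz[z]zy__   (s2,z)→(s0,y,right)
state=s0 head=4 tape=zzzy[z]y__   (s0,z)→(s3,y,left)
state=s3 head=3 tape=zzz[y]yy__   (s3,y)→(s3,z,right)
state=s3 head=4 tape=zzzz[y]y__   (s3,y)→(s3,z,right)
state=s3 head=5 tape=zzzzz[y]__   (s3,y)→(s3,z,right)
state=s3 head=6 tape=zzzzzz[_]_   (s3,_)→(s2,_,right)
state=s2 head=7 tape=zzzzzz_[_]   (s2,_)→(s0,y,left)
state=s0 head=6 tape=zzzzzz[_]y   (s0,_)→(sH,_,left)
state=sH head=5 tape=zzzzz[z]_y
The non-blank tape span at halt is zzzzzz_y.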